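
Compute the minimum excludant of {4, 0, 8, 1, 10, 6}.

The values 0, 1 are all present; 2 is the first non-negative integer missing from the set.

2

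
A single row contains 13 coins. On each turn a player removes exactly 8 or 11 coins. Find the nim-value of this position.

Compute g(0), g(1), … for moves {8, 11}:
k:     0  1  2  3  4  5  6  7  8  9 10 11 12 13
g(k):  0  0  0  0  0  0  0  0  1  1  1  1  1  1
So g(13) = 1.

1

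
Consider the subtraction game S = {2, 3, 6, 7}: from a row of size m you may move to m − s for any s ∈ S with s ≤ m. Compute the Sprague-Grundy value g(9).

Build the Grundy sequence with g(k) = mex{g(k−s) : s ∈ {2, 3, 6, 7}, s ≤ k}:
g(0) = mex{} = 0
g(1) = mex{} = 0
g(2) = mex{0} = 1
g(3) = mex{0} = 1
g(4) = mex{0,1} = 2
g(5) = mex{1} = 0
g(6) = mex{0,1,2} = 3
g(7) = mex{0,2} = 1
g(8) = mex{0,1,3} = 2
g(9) = mex{1,3} = 0
So g(9) = 0.

0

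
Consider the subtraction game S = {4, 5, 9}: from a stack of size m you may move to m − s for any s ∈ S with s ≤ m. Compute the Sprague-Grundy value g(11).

2

Build the Grundy sequence with g(k) = mex{g(k−s) : s ∈ {4, 5, 9}, s ≤ k}:
g(0) = mex{} = 0
g(1) = mex{} = 0
g(2) = mex{} = 0
g(3) = mex{} = 0
g(4) = mex{0} = 1
g(5) = mex{0} = 1
g(6) = mex{0} = 1
g(7) = mex{0} = 1
g(8) = mex{0,1} = 2
g(9) = mex{0,1} = 2
g(10) = mex{0,1} = 2
g(11) = mex{0,1} = 2
So g(11) = 2.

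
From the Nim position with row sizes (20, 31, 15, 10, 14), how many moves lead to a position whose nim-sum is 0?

0

Compute the nim-sum pairwise:
20 ^ 31 = 11
11 ^ 15 = 4
4 ^ 10 = 14
14 ^ 14 = 0
The nim-sum is already 0, so every move leaves a nonzero nim-sum — there are no winning moves.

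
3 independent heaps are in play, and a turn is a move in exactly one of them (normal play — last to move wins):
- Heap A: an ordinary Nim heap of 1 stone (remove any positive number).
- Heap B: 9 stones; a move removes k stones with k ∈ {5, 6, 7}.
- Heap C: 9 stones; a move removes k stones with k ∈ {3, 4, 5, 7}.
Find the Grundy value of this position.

3

Heap A is a plain Nim heap of size 1, so its Grundy value is 1.
For heap B, compute g(0), g(1), … with moves {5, 6, 7}:
k:     0  1  2  3  4  5  6  7  8  9
g(k):  0  0  0  0  0  1  1  1  1  1
So g(9) = 1.
For heap C, compute g(0), g(1), … with moves {3, 4, 5, 7}:
k:     0  1  2  3  4  5  6  7  8  9
g(k):  0  0  0  1  1  1  2  2  2  3
So g(9) = 3.
The value of a disjunctive sum is the nim-sum of the parts.
Combined value = 1 XOR 1 XOR 3 = 3.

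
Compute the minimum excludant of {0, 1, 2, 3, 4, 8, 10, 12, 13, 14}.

5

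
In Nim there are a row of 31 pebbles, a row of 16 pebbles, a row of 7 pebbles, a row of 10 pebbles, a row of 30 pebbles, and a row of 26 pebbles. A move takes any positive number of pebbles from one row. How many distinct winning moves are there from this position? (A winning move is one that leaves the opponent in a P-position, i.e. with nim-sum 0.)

3

Nim-sum: 31 ^ 16 ^ 7 ^ 10 ^ 30 ^ 26 = 6.
The overall nim-sum is X = 6. A row of size p has a winning move iff p XOR X < p (reduce it to p XOR X).
  31: 31 XOR 6 = 25 < 31 — winning move (to 25).
  16: 16 XOR 6 = 22 ≥ 16 — no move.
  7: 7 XOR 6 = 1 < 7 — winning move (to 1).
  10: 10 XOR 6 = 12 ≥ 10 — no move.
  30: 30 XOR 6 = 24 < 30 — winning move (to 24).
  26: 26 XOR 6 = 28 ≥ 26 — no move.
That gives 3 winning moves.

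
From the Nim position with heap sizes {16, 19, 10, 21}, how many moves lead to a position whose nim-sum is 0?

3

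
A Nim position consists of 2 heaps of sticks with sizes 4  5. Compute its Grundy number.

1

In binary:
  100  (4)
  101  (5)
  ---
  001  (1)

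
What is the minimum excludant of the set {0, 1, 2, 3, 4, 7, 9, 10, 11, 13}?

The values 0, 1, 2, 3, 4 are all present; 5 is the first non-negative integer missing from the set.

5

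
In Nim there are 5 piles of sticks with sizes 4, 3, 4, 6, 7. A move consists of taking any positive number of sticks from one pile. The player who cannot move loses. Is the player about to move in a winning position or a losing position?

Winning position

Nim-sum: 4 ^ 3 ^ 4 ^ 6 ^ 7 = 2.
The nim-sum is 2 ≠ 0, so this is an N-position: the player to move can win.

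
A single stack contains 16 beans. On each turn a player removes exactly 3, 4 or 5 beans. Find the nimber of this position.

Build the Grundy sequence with g(k) = mex{g(k−s) : s ∈ {3, 4, 5}, s ≤ k}:
k:     0  1  2  3  4  5  6  7  8  9 10 11 12 13 14 15 16
g(k):  0  0  0  1  1  1  2  2  0  0  0  1  1  1  2  2  0
So g(16) = 0.

0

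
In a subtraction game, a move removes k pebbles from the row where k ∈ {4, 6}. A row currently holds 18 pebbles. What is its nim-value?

2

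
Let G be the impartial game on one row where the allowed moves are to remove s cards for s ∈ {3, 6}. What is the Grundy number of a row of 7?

2

Compute g(0), g(1), … for moves {3, 6}:
g(0) = mex{} = 0
g(1) = mex{} = 0
g(2) = mex{} = 0
g(3) = mex{0} = 1
g(4) = mex{0} = 1
g(5) = mex{0} = 1
g(6) = mex{0,1} = 2
g(7) = mex{0,1} = 2
So g(7) = 2.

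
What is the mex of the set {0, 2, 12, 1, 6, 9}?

3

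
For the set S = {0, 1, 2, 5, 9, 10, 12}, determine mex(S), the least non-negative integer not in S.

3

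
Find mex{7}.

0

0 is not in the set, so the mex is 0.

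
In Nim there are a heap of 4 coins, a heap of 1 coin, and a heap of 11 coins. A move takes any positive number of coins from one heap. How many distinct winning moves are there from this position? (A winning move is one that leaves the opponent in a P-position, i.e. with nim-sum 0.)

1

In binary:
  0100  (4)
  0001  (1)
  1011  (11)
  ----
  1110  (14)
The overall nim-sum is X = 14. A heap of size p has a winning move iff p XOR X < p (reduce it to p XOR X).
  4: 4 XOR 14 = 10 ≥ 4 — no move.
  1: 1 XOR 14 = 15 ≥ 1 — no move.
  11: 11 XOR 14 = 5 < 11 — winning move (to 5).
That gives 1 winning move.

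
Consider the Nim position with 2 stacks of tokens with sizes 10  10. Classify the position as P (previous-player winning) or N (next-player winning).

Compute the nim-sum pairwise:
10 ⊕ 10 = 0
The nim-sum is 0, so this is a P-position: the player to move is in a losing position under optimal play.

P-position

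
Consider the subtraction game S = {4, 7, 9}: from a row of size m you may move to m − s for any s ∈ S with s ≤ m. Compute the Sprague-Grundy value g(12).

Build the Grundy sequence with g(k) = mex{g(k−s) : s ∈ {4, 7, 9}, s ≤ k}:
g(0) = mex{} = 0
g(1) = mex{} = 0
g(2) = mex{} = 0
g(3) = mex{} = 0
g(4) = mex{0} = 1
g(5) = mex{0} = 1
g(6) = mex{0} = 1
g(7) = mex{0} = 1
g(8) = mex{0,1} = 2
g(9) = mex{0,1} = 2
g(10) = mex{0,1} = 2
g(11) = mex{0,1} = 2
g(12) = mex{0,1,2} = 3
So g(12) = 3.

3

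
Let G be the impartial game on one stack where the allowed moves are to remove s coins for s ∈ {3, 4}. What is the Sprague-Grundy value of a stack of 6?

Compute g(0), g(1), … for moves {3, 4}:
k:     0  1  2  3  4  5  6
g(k):  0  0  0  1  1  1  2
So g(6) = 2.

2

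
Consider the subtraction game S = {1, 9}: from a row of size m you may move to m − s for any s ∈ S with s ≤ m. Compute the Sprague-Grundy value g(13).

1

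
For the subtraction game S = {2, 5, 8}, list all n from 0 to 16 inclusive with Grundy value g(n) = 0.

0, 1, 4, 7, 10, 11, 14

Compute g(0), g(1), … for moves {2, 5, 8}:
k:     0  1  2  3  4  5  6  7  8  9 10 11 12 13 14 15 16
g(k):  0  0  1  1  0  2  1  0  2  1  0  0  1  1  0  2  1
The P-positions (g = 0) in 0..16 are 0, 1, 4, 7, 10, 11, 14.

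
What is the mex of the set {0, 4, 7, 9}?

1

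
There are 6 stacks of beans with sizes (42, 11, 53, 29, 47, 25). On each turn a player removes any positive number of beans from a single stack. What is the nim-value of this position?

63

Nim-sum: 42 ⊕ 11 ⊕ 53 ⊕ 29 ⊕ 47 ⊕ 25 = 63.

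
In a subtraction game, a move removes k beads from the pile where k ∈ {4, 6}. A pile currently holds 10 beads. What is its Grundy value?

0

Compute g(0), g(1), … for moves {4, 6}:
g(0) = mex{} = 0
g(1) = mex{} = 0
g(2) = mex{} = 0
g(3) = mex{} = 0
g(4) = mex{0} = 1
g(5) = mex{0} = 1
g(6) = mex{0} = 1
g(7) = mex{0} = 1
g(8) = mex{0,1} = 2
g(9) = mex{0,1} = 2
g(10) = mex{1} = 0
So g(10) = 0.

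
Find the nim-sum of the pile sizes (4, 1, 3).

6

Nim-sum: 4 XOR 1 XOR 3 = 6.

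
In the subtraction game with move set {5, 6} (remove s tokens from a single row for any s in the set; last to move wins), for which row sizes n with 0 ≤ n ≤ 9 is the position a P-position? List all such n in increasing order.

0, 1, 2, 3, 4

Compute g(0), g(1), … for moves {5, 6}:
k:     0  1  2  3  4  5  6  7  8  9
g(k):  0  0  0  0  0  1  1  1  1  1
The P-positions (g = 0) in 0..9 are 0, 1, 2, 3, 4.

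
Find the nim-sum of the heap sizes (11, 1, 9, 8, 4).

Compute the nim-sum pairwise:
11 XOR 1 = 10
10 XOR 9 = 3
3 XOR 8 = 11
11 XOR 4 = 15

15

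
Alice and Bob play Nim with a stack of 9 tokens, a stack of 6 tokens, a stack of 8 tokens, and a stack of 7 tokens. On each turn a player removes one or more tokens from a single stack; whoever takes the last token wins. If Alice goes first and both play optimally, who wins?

Bob wins

Compute the nim-sum pairwise:
9 XOR 6 = 15
15 XOR 8 = 7
7 XOR 7 = 0
The nim-sum is 0, so this is a P-position: the player to move is in a losing position under optimal play; Alice is about to move from it and so loses — Bob wins.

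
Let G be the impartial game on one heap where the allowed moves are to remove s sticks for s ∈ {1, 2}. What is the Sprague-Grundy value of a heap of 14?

Build the Grundy sequence with g(k) = mex{g(k−s) : s ∈ {1, 2}, s ≤ k}:
k:     0  1  2  3  4  5  6  7  8  9 10 11 12 13 14
g(k):  0  1  2  0  1  2  0  1  2  0  1  2  0  1  2
So g(14) = 2.

2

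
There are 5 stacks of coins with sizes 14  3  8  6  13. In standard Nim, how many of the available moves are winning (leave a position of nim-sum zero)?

3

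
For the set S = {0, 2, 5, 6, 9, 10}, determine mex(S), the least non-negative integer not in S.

1

0 is in the set but 1 is not, so the mex is 1.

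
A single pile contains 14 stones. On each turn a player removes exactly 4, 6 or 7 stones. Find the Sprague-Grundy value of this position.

0

Build the Grundy sequence with g(k) = mex{g(k−s) : s ∈ {4, 6, 7}, s ≤ k}:
g(0) = mex{} = 0
g(1) = mex{} = 0
g(2) = mex{} = 0
g(3) = mex{} = 0
g(4) = mex{0} = 1
g(5) = mex{0} = 1
g(6) = mex{0} = 1
g(7) = mex{0} = 1
g(8) = mex{0,1} = 2
g(9) = mex{0,1} = 2
g(10) = mex{0,1} = 2
g(11) = mex{1} = 0
g(12) = mex{1,2} = 0
g(13) = mex{1,2} = 0
g(14) = mex{1,2} = 0
So g(14) = 0.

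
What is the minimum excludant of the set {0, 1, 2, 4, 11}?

3

The values 0, 1, 2 are all present; 3 is the first non-negative integer missing from the set.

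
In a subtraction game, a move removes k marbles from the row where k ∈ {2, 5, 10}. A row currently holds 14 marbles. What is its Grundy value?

3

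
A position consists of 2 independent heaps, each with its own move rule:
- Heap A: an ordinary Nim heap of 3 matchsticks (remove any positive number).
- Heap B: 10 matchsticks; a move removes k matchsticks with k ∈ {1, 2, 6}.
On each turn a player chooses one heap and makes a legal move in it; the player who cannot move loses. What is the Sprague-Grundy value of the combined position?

3

Heap A is a plain Nim heap of size 3, so its Grundy value is 3.
Grundy values for heap B (subtraction set {1, 2, 6}):
g(0) = mex{} = 0
g(1) = mex{0} = 1
g(2) = mex{0,1} = 2
g(3) = mex{1,2} = 0
g(4) = mex{0,2} = 1
g(5) = mex{0,1} = 2
g(6) = mex{0,1,2} = 3
g(7) = mex{1,2,3} = 0
g(8) = mex{0,2,3} = 1
g(9) = mex{0,1} = 2
g(10) = mex{1,2} = 0
So g(10) = 0.
The value of a disjunctive sum is the nim-sum of the parts.
Combined value = 3 ⊕ 0 = 3.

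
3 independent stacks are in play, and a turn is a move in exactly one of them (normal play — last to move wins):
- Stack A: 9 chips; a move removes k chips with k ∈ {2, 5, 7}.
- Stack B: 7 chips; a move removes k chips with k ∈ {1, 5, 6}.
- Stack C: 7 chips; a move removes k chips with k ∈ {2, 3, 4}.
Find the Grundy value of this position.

1

Grundy values for stack A (subtraction set {2, 5, 7}):
g(0) = mex{} = 0
g(1) = mex{} = 0
g(2) = mex{0} = 1
g(3) = mex{0} = 1
g(4) = mex{1} = 0
g(5) = mex{0,1} = 2
g(6) = mex{0} = 1
g(7) = mex{0,1,2} = 3
g(8) = mex{0,1} = 2
g(9) = mex{0,1,3} = 2
So g(9) = 2.
For stack B, compute g(0), g(1), … with moves {1, 5, 6}:
k:     0  1  2  3  4  5  6  7
g(k):  0  1  0  1  0  1  2  3
So g(7) = 3.
Build the Grundy sequence for stack C with g(k) = mex{g(k−s) : s ∈ {2, 3, 4}, s ≤ k}:
k:     0  1  2  3  4  5  6  7
g(k):  0  0  1  1  2  2  0  0
So g(7) = 0.
The value of a disjunctive sum is the nim-sum of the parts.
Combined value = 2 XOR 3 XOR 0 = 1.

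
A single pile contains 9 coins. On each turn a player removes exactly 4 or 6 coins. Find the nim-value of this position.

2

Build the Grundy sequence with g(k) = mex{g(k−s) : s ∈ {4, 6}, s ≤ k}:
k:     0  1  2  3  4  5  6  7  8  9
g(k):  0  0  0  0  1  1  1  1  2  2
So g(9) = 2.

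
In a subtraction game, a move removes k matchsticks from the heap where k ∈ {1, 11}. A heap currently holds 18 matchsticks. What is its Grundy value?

Compute g(0), g(1), … for moves {1, 11}:
k:     0  1  2  3  4  5  6  7  8  9 10 11 12 13 14 15 16 17 18
g(k):  0  1  0  1  0  1  0  1  0  1  0  1  0  1  0  1  0  1  0
So g(18) = 0.

0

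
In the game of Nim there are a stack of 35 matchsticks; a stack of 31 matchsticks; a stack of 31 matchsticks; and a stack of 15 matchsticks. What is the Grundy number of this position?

Nim-sum: 35 ^ 31 ^ 31 ^ 15 = 44.

44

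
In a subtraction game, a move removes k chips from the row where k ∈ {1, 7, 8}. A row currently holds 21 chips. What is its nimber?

0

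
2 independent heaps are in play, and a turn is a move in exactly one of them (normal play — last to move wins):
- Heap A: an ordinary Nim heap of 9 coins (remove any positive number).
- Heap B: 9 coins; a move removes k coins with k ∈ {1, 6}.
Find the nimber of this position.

9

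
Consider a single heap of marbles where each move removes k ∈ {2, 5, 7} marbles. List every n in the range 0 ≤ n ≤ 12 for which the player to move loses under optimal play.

0, 1, 4, 10

Grundy values for subtraction set {2, 5, 7}:
g(0) = mex{} = 0
g(1) = mex{} = 0
g(2) = mex{0} = 1
g(3) = mex{0} = 1
g(4) = mex{1} = 0
g(5) = mex{0,1} = 2
g(6) = mex{0} = 1
g(7) = mex{0,1,2} = 3
g(8) = mex{0,1} = 2
g(9) = mex{0,1,3} = 2
g(10) = mex{1,2} = 0
g(11) = mex{0,1,2} = 3
g(12) = mex{0,2,3} = 1
The P-positions (g = 0) in 0..12 are 0, 1, 4, 10.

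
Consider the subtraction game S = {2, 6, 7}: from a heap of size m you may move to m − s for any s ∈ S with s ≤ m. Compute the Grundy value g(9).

Build the Grundy sequence with g(k) = mex{g(k−s) : s ∈ {2, 6, 7}, s ≤ k}:
k:     0  1  2  3  4  5  6  7  8  9
g(k):  0  0  1  1  0  0  1  1  2  0
So g(9) = 0.

0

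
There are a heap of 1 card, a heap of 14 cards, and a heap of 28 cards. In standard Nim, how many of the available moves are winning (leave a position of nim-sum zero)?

1

Compute the nim-sum pairwise:
1 ⊕ 14 = 15
15 ⊕ 28 = 19
The overall nim-sum is X = 19. A heap of size p has a winning move iff p XOR X < p (reduce it to p XOR X).
  1: 1 XOR 19 = 18 ≥ 1 — no move.
  14: 14 XOR 19 = 29 ≥ 14 — no move.
  28: 28 XOR 19 = 15 < 28 — winning move (to 15).
That gives 1 winning move.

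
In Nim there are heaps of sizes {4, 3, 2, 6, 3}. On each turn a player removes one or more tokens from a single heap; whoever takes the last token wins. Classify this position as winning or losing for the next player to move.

Compute the nim-sum pairwise:
4 ⊕ 3 = 7
7 ⊕ 2 = 5
5 ⊕ 6 = 3
3 ⊕ 3 = 0
The nim-sum is 0, so this is a P-position: the player to move is in a losing position under optimal play.

Losing position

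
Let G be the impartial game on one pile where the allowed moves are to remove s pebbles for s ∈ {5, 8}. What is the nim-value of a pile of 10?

2

Compute g(0), g(1), … for moves {5, 8}:
k:     0  1  2  3  4  5  6  7  8  9 10
g(k):  0  0  0  0  0  1  1  1  1  1  2
So g(10) = 2.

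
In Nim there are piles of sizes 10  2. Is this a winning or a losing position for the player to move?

Winning position

Compute the nim-sum pairwise:
10 XOR 2 = 8
The nim-sum is 8 ≠ 0, so this is an N-position: the player to move can win.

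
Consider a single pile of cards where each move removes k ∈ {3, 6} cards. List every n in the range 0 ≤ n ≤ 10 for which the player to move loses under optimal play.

Build the Grundy sequence with g(k) = mex{g(k−s) : s ∈ {3, 6}, s ≤ k}:
k:     0  1  2  3  4  5  6  7  8  9 10
g(k):  0  0  0  1  1  1  2  2  2  0  0
The P-positions (g = 0) in 0..10 are 0, 1, 2, 9, 10.

0, 1, 2, 9, 10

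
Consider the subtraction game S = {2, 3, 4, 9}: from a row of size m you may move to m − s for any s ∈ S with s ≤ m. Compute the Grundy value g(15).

1

Compute g(0), g(1), … for moves {2, 3, 4, 9}:
k:     0  1  2  3  4  5  6  7  8  9 10 11 12 13 14 15
g(k):  0  0  1  1  2  2  0  0  1  1  2  2  0  0  1  1
So g(15) = 1.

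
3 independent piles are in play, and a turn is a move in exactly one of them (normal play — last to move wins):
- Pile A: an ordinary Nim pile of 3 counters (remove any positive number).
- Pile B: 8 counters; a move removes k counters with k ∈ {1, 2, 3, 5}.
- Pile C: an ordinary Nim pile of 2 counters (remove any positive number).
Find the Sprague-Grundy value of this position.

Pile A is a plain Nim pile of size 3, so its Grundy value is 3.
Build the Grundy sequence for pile B with g(k) = mex{g(k−s) : s ∈ {1, 2, 3, 5}, s ≤ k}:
k:     0  1  2  3  4  5  6  7  8
g(k):  0  1  2  3  0  1  2  3  0
So g(8) = 0.
Pile C is a plain Nim pile of size 2, so its Grundy value is 2.
The value of a disjunctive sum is the nim-sum of the parts.
Combined value = 3 ⊕ 0 ⊕ 2 = 1.

1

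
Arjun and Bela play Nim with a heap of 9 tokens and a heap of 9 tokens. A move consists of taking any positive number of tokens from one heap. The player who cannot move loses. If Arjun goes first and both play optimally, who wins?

Compute the nim-sum pairwise:
9 ^ 9 = 0
The nim-sum is 0, so this is a P-position: the player to move is in a losing position under optimal play; Arjun is about to move from it and so loses — Bela wins.

Bela wins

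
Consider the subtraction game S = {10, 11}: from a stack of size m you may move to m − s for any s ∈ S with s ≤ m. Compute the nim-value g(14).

Compute g(0), g(1), … for moves {10, 11}:
g(0) = mex{} = 0
g(1) = mex{} = 0
g(2) = mex{} = 0
g(3) = mex{} = 0
g(4) = mex{} = 0
g(5) = mex{} = 0
g(6) = mex{} = 0
g(7) = mex{} = 0
g(8) = mex{} = 0
g(9) = mex{} = 0
g(10) = mex{0} = 1
g(11) = mex{0} = 1
g(12) = mex{0} = 1
g(13) = mex{0} = 1
g(14) = mex{0} = 1
So g(14) = 1.

1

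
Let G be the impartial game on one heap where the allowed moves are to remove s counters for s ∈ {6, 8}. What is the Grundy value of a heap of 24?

Compute g(0), g(1), … for moves {6, 8}:
k:     0  1  2  3  4  5  6  7  8  9 10 11 12 13 14 15 16 17 18 19 20 21 22 23 24
g(k):  0  0  0  0  0  0  1  1  1  1  1  1  2  2  0  0  0  0  0  0  1  1  1  1  1
So g(24) = 1.

1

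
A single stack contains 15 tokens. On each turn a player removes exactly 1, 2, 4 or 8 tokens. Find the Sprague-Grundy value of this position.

0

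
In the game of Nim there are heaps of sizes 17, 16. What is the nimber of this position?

1

Compute the nim-sum pairwise:
17 ⊕ 16 = 1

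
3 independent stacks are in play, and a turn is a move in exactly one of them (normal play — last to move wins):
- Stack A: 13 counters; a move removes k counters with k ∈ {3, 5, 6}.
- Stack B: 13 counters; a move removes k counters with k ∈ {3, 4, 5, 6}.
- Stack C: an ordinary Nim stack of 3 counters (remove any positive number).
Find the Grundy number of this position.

3

For stack A, compute g(0), g(1), … with moves {3, 5, 6}:
k:     0  1  2  3  4  5  6  7  8  9 10 11 12 13
g(k):  0  0  0  1  1  1  2  2  2  0  0  0  1  1
So g(13) = 1.
Build the Grundy sequence for stack B with g(k) = mex{g(k−s) : s ∈ {3, 4, 5, 6}, s ≤ k}:
k:     0  1  2  3  4  5  6  7  8  9 10 11 12 13
g(k):  0  0  0  1  1  1  2  2  2  0  0  0  1  1
So g(13) = 1.
Stack C is a plain Nim stack of size 3, so its Grundy value is 3.
The value of a disjunctive sum is the nim-sum of the parts.
Combined value = 1 XOR 1 XOR 3 = 3.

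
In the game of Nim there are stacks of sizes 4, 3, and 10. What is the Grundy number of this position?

Nim-sum: 4 XOR 3 XOR 10 = 13.

13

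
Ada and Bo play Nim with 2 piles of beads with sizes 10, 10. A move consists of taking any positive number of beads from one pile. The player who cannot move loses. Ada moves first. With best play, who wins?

Bo wins

Bitwise XOR of the heap sizes:
  1010  (10)
  1010  (10)
  ----
  0000  (0)
The nim-sum is 0, so this is a P-position: the player to move is in a losing position under optimal play; Ada is about to move from it and so loses — Bo wins.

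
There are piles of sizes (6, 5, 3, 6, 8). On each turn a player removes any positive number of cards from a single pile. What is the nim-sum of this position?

Bitwise XOR of the heap sizes:
  0110  (6)
  0101  (5)
  0011  (3)
  0110  (6)
  1000  (8)
  ----
  1110  (14)

14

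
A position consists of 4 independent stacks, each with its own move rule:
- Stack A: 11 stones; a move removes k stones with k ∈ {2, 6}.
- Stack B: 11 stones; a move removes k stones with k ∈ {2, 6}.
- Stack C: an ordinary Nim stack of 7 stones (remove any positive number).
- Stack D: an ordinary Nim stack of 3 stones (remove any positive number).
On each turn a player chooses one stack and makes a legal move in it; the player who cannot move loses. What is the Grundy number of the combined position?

4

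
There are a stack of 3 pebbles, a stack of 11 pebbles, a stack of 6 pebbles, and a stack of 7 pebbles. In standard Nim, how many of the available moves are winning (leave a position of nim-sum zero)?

Write each in binary and XOR column by column:
  0011  (3)
  1011  (11)
  0110  (6)
  0111  (7)
  ----
  1001  (9)
The overall nim-sum is X = 9. A stack of size p has a winning move iff p XOR X < p (reduce it to p XOR X).
  3: 3 XOR 9 = 10 ≥ 3 — no move.
  11: 11 XOR 9 = 2 < 11 — winning move (to 2).
  6: 6 XOR 9 = 15 ≥ 6 — no move.
  7: 7 XOR 9 = 14 ≥ 7 — no move.
That gives 1 winning move.

1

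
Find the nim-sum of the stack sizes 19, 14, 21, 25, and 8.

25

Compute the nim-sum pairwise:
19 ^ 14 = 29
29 ^ 21 = 8
8 ^ 25 = 17
17 ^ 8 = 25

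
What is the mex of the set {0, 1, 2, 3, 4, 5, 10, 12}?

The values 0, 1, 2, 3, 4, 5 are all present; 6 is the first non-negative integer missing from the set.

6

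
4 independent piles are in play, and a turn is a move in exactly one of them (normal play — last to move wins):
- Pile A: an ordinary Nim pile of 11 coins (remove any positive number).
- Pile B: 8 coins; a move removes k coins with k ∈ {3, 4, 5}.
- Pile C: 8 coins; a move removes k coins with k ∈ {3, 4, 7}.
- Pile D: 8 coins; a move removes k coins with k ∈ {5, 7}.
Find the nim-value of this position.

8

Pile A is a plain Nim pile of size 11, so its Grundy value is 11.
Build the Grundy sequence for pile B with g(k) = mex{g(k−s) : s ∈ {3, 4, 5}, s ≤ k}:
k:     0  1  2  3  4  5  6  7  8
g(k):  0  0  0  1  1  1  2  2  0
So g(8) = 0.
Build the Grundy sequence for pile C with g(k) = mex{g(k−s) : s ∈ {3, 4, 7}, s ≤ k}:
k:     0  1  2  3  4  5  6  7  8
g(k):  0  0  0  1  1  1  2  2  2
So g(8) = 2.
Build the Grundy sequence for pile D with g(k) = mex{g(k−s) : s ∈ {5, 7}, s ≤ k}:
g(0) = mex{} = 0
g(1) = mex{} = 0
g(2) = mex{} = 0
g(3) = mex{} = 0
g(4) = mex{} = 0
g(5) = mex{0} = 1
g(6) = mex{0} = 1
g(7) = mex{0} = 1
g(8) = mex{0} = 1
So g(8) = 1.
The value of a disjunctive sum is the nim-sum of the parts.
Combined value = 11 ⊕ 0 ⊕ 2 ⊕ 1 = 8.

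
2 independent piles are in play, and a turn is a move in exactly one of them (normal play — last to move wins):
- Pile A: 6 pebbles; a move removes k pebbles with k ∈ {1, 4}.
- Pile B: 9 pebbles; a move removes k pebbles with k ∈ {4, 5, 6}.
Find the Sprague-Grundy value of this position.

For pile A, compute g(0), g(1), … with moves {1, 4}:
g(0) = mex{} = 0
g(1) = mex{0} = 1
g(2) = mex{1} = 0
g(3) = mex{0} = 1
g(4) = mex{0,1} = 2
g(5) = mex{1,2} = 0
g(6) = mex{0} = 1
So g(6) = 1.
Grundy values for pile B (subtraction set {4, 5, 6}):
k:     0  1  2  3  4  5  6  7  8  9
g(k):  0  0  0  0  1  1  1  1  2  2
So g(9) = 2.
The value of a disjunctive sum is the nim-sum of the parts.
Combined value = 1 XOR 2 = 3.

3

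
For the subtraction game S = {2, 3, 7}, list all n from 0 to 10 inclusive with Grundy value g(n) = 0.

0, 1, 5, 6, 10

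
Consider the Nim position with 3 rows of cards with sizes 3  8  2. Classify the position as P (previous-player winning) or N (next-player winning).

Nim-sum: 3 ^ 8 ^ 2 = 9.
The nim-sum is 9 ≠ 0, so this is an N-position: the player to move can win.

N-position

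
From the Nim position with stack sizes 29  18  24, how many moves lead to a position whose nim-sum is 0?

Bitwise XOR of the heap sizes:
  11101  (29)
  10010  (18)
  11000  (24)
  -----
  10111  (23)
The overall nim-sum is X = 23. A stack of size p has a winning move iff p XOR X < p (reduce it to p XOR X).
  29: 29 XOR 23 = 10 < 29 — winning move (to 10).
  18: 18 XOR 23 = 5 < 18 — winning move (to 5).
  24: 24 XOR 23 = 15 < 24 — winning move (to 15).
That gives 3 winning moves.

3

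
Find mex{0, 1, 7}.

The values 0, 1 are all present; 2 is the first non-negative integer missing from the set.

2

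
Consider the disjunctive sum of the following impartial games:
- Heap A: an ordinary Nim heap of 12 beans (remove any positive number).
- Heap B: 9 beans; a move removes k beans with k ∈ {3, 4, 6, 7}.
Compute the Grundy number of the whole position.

Heap A is a plain Nim heap of size 12, so its Grundy value is 12.
Grundy values for heap B (subtraction set {3, 4, 6, 7}):
g(0) = mex{} = 0
g(1) = mex{} = 0
g(2) = mex{} = 0
g(3) = mex{0} = 1
g(4) = mex{0} = 1
g(5) = mex{0} = 1
g(6) = mex{0,1} = 2
g(7) = mex{0,1} = 2
g(8) = mex{0,1} = 2
g(9) = mex{0,1,2} = 3
So g(9) = 3.
By the Sprague-Grundy theorem, the Grundy value of a sum of independent games is the XOR of the component values.
Combined value = 12 ⊕ 3 = 15.

15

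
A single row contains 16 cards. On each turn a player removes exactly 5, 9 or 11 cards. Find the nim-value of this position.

0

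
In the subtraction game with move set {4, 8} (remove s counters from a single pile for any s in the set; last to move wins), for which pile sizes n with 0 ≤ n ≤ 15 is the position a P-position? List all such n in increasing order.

0, 1, 2, 3, 12, 13, 14, 15

Grundy values for subtraction set {4, 8}:
k:     0  1  2  3  4  5  6  7  8  9 10 11 12 13 14 15
g(k):  0  0  0  0  1  1  1  1  2  2  2  2  0  0  0  0
The P-positions (g = 0) in 0..15 are 0, 1, 2, 3, 12, 13, 14, 15.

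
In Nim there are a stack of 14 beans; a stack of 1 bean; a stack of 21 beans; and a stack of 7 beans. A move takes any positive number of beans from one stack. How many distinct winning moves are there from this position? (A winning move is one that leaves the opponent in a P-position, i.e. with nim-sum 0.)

1

Compute the nim-sum pairwise:
14 ⊕ 1 = 15
15 ⊕ 21 = 26
26 ⊕ 7 = 29
The overall nim-sum is X = 29. A stack of size p has a winning move iff p XOR X < p (reduce it to p XOR X).
  14: 14 XOR 29 = 19 ≥ 14 — no move.
  1: 1 XOR 29 = 28 ≥ 1 — no move.
  21: 21 XOR 29 = 8 < 21 — winning move (to 8).
  7: 7 XOR 29 = 26 ≥ 7 — no move.
That gives 1 winning move.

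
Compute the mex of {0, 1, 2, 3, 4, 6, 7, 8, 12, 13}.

5

The values 0, 1, 2, 3, 4 are all present; 5 is the first non-negative integer missing from the set.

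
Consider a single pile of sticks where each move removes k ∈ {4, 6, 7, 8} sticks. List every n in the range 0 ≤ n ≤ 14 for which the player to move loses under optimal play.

Compute g(0), g(1), … for moves {4, 6, 7, 8}:
k:     0  1  2  3  4  5  6  7  8  9 10 11 12 13 14
g(k):  0  0  0  0  1  1  1  1  2  2  2  2  0  0  0
The P-positions (g = 0) in 0..14 are 0, 1, 2, 3, 12, 13, 14.

0, 1, 2, 3, 12, 13, 14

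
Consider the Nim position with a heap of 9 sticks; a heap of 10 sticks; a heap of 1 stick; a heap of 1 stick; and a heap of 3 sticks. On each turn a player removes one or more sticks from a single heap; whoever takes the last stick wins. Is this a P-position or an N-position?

P-position

In binary:
  1001  (9)
  1010  (10)
  0001  (1)
  0001  (1)
  0011  (3)
  ----
  0000  (0)
The nim-sum is 0, so this is a P-position: the player to move is in a losing position under optimal play.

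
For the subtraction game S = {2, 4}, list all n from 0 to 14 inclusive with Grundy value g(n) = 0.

Build the Grundy sequence with g(k) = mex{g(k−s) : s ∈ {2, 4}, s ≤ k}:
g(0) = mex{} = 0
g(1) = mex{} = 0
g(2) = mex{0} = 1
g(3) = mex{0} = 1
g(4) = mex{0,1} = 2
g(5) = mex{0,1} = 2
g(6) = mex{1,2} = 0
g(7) = mex{1,2} = 0
g(8) = mex{0,2} = 1
g(9) = mex{0,2} = 1
g(10) = mex{0,1} = 2
g(11) = mex{0,1} = 2
g(12) = mex{1,2} = 0
g(13) = mex{1,2} = 0
g(14) = mex{0,2} = 1
The P-positions (g = 0) in 0..14 are 0, 1, 6, 7, 12, 13.

0, 1, 6, 7, 12, 13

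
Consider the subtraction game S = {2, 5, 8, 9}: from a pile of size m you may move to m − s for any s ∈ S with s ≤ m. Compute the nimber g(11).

Grundy values for subtraction set {2, 5, 8, 9}:
k:     0  1  2  3  4  5  6  7  8  9 10 11
g(k):  0  0  1  1  0  2  1  0  2  1  3  0
So g(11) = 0.

0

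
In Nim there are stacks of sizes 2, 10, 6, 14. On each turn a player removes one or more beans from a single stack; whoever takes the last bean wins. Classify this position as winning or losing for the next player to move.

Losing position

Bitwise XOR of the heap sizes:
  0010  (2)
  1010  (10)
  0110  (6)
  1110  (14)
  ----
  0000  (0)
The nim-sum is 0, so this is a P-position: the player to move is in a losing position under optimal play.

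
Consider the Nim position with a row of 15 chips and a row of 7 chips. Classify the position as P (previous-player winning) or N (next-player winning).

Compute the nim-sum pairwise:
15 XOR 7 = 8
The nim-sum is 8 ≠ 0, so this is an N-position: the player to move can win.

N-position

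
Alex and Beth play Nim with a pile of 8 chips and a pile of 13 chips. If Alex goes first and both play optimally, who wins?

Alex wins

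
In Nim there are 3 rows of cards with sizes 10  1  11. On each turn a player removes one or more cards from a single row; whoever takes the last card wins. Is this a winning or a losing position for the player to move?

Bitwise XOR of the heap sizes:
  1010  (10)
  0001  (1)
  1011  (11)
  ----
  0000  (0)
The nim-sum is 0, so this is a P-position: the player to move is in a losing position under optimal play.

Losing position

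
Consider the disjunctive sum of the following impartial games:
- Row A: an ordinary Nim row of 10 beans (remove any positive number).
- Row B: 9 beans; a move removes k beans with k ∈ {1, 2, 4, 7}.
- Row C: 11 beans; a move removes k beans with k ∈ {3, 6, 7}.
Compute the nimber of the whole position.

Row A is a plain Nim row of size 10, so its Grundy value is 10.
For row B, compute g(0), g(1), … with moves {1, 2, 4, 7}:
k:     0  1  2  3  4  5  6  7  8  9
g(k):  0  1  2  0  1  2  0  1  2  0
So g(9) = 0.
Build the Grundy sequence for row C with g(k) = mex{g(k−s) : s ∈ {3, 6, 7}, s ≤ k}:
g(0) = mex{} = 0
g(1) = mex{} = 0
g(2) = mex{} = 0
g(3) = mex{0} = 1
g(4) = mex{0} = 1
g(5) = mex{0} = 1
g(6) = mex{0,1} = 2
g(7) = mex{0,1} = 2
g(8) = mex{0,1} = 2
g(9) = mex{0,1,2} = 3
g(10) = mex{1,2} = 0
g(11) = mex{1,2} = 0
So g(11) = 0.
The value of a disjunctive sum is the nim-sum of the parts.
Combined value = 10 XOR 0 XOR 0 = 10.

10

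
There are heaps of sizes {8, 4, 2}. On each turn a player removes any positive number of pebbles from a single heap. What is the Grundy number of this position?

14

Compute the nim-sum pairwise:
8 XOR 4 = 12
12 XOR 2 = 14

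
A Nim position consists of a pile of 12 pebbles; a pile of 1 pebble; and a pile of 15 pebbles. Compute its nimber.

2

Bitwise XOR of the heap sizes:
  1100  (12)
  0001  (1)
  1111  (15)
  ----
  0010  (2)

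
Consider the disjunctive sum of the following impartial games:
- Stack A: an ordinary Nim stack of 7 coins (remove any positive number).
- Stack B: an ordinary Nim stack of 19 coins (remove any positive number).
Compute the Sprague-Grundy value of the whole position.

20

Stack A is a plain Nim stack of size 7, so its Grundy value is 7.
Stack B is a plain Nim stack of size 19, so its Grundy value is 19.
The value of a disjunctive sum is the nim-sum of the parts.
Combined value = 7 XOR 19 = 20.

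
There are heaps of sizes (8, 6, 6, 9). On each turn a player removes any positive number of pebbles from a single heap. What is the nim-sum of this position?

1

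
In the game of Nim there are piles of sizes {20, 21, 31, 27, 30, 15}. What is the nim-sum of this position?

Compute the nim-sum pairwise:
20 ^ 21 = 1
1 ^ 31 = 30
30 ^ 27 = 5
5 ^ 30 = 27
27 ^ 15 = 20

20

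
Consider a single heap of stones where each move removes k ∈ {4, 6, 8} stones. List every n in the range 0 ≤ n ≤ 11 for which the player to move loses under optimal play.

Build the Grundy sequence with g(k) = mex{g(k−s) : s ∈ {4, 6, 8}, s ≤ k}:
g(0) = mex{} = 0
g(1) = mex{} = 0
g(2) = mex{} = 0
g(3) = mex{} = 0
g(4) = mex{0} = 1
g(5) = mex{0} = 1
g(6) = mex{0} = 1
g(7) = mex{0} = 1
g(8) = mex{0,1} = 2
g(9) = mex{0,1} = 2
g(10) = mex{0,1} = 2
g(11) = mex{0,1} = 2
The P-positions (g = 0) in 0..11 are 0, 1, 2, 3.

0, 1, 2, 3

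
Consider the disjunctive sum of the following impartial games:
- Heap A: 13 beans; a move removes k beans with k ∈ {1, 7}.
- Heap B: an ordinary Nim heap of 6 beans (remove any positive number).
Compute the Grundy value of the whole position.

7

Grundy values for heap A (subtraction set {1, 7}):
g(0) = mex{} = 0
g(1) = mex{0} = 1
g(2) = mex{1} = 0
g(3) = mex{0} = 1
g(4) = mex{1} = 0
g(5) = mex{0} = 1
g(6) = mex{1} = 0
g(7) = mex{0} = 1
g(8) = mex{1} = 0
g(9) = mex{0} = 1
g(10) = mex{1} = 0
g(11) = mex{0} = 1
g(12) = mex{1} = 0
g(13) = mex{0} = 1
So g(13) = 1.
Heap B is a plain Nim heap of size 6, so its Grundy value is 6.
By the Sprague-Grundy theorem, the Grundy value of a sum of independent games is the XOR of the component values.
Combined value = 1 XOR 6 = 7.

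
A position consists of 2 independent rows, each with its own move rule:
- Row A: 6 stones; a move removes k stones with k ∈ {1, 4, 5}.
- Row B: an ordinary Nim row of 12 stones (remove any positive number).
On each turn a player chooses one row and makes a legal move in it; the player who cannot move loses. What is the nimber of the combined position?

Build the Grundy sequence for row A with g(k) = mex{g(k−s) : s ∈ {1, 4, 5}, s ≤ k}:
g(0) = mex{} = 0
g(1) = mex{0} = 1
g(2) = mex{1} = 0
g(3) = mex{0} = 1
g(4) = mex{0,1} = 2
g(5) = mex{0,1,2} = 3
g(6) = mex{0,1,3} = 2
So g(6) = 2.
Row B is a plain Nim row of size 12, so its Grundy value is 12.
The value of a disjunctive sum is the nim-sum of the parts.
Combined value = 2 XOR 12 = 14.

14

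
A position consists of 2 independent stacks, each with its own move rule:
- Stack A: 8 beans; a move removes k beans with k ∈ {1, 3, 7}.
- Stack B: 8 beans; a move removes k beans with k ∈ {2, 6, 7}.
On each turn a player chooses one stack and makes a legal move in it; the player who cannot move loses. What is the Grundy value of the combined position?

2

For stack A, compute g(0), g(1), … with moves {1, 3, 7}:
k:     0  1  2  3  4  5  6  7  8
g(k):  0  1  0  1  0  1  0  1  0
So g(8) = 0.
For stack B, compute g(0), g(1), … with moves {2, 6, 7}:
k:     0  1  2  3  4  5  6  7  8
g(k):  0  0  1  1  0  0  1  1  2
So g(8) = 2.
The value of a disjunctive sum is the nim-sum of the parts.
Combined value = 0 ⊕ 2 = 2.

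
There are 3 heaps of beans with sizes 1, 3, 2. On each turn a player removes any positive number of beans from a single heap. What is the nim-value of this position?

Nim-sum: 1 ⊕ 3 ⊕ 2 = 0.

0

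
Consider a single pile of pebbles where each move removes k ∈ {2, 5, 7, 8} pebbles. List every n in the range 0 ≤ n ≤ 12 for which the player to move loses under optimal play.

0, 1, 4, 10

Compute g(0), g(1), … for moves {2, 5, 7, 8}:
k:     0  1  2  3  4  5  6  7  8  9 10 11 12
g(k):  0  0  1  1  0  2  1  3  2  2  0  3  1
The P-positions (g = 0) in 0..12 are 0, 1, 4, 10.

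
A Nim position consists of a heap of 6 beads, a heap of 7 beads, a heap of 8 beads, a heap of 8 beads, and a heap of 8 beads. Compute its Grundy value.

Write each in binary and XOR column by column:
  0110  (6)
  0111  (7)
  1000  (8)
  1000  (8)
  1000  (8)
  ----
  1001  (9)

9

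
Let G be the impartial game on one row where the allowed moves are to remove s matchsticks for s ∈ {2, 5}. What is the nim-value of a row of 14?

0

Build the Grundy sequence with g(k) = mex{g(k−s) : s ∈ {2, 5}, s ≤ k}:
k:     0  1  2  3  4  5  6  7  8  9 10 11 12 13 14
g(k):  0  0  1  1  0  2  1  0  0  1  1  0  2  1  0
So g(14) = 0.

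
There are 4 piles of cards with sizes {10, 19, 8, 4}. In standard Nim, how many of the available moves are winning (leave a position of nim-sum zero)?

1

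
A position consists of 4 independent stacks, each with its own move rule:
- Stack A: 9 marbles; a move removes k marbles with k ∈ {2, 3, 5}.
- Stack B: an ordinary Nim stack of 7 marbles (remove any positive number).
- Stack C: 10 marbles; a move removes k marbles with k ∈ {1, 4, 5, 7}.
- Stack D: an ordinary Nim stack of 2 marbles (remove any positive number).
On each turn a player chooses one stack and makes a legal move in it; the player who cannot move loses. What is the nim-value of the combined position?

Build the Grundy sequence for stack A with g(k) = mex{g(k−s) : s ∈ {2, 3, 5}, s ≤ k}:
k:     0  1  2  3  4  5  6  7  8  9
g(k):  0  0  1  1  2  2  3  0  0  1
So g(9) = 1.
Stack B is a plain Nim stack of size 7, so its Grundy value is 7.
For stack C, compute g(0), g(1), … with moves {1, 4, 5, 7}:
k:     0  1  2  3  4  5  6  7  8  9 10
g(k):  0  1  0  1  2  3  2  3  0  1  0
So g(10) = 0.
Stack D is a plain Nim stack of size 2, so its Grundy value is 2.
The value of a disjunctive sum is the nim-sum of the parts.
Combined value = 1 XOR 7 XOR 0 XOR 2 = 4.

4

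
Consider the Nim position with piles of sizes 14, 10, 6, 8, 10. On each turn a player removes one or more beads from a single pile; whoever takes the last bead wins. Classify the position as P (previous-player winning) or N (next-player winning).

P-position

Nim-sum: 14 XOR 10 XOR 6 XOR 8 XOR 10 = 0.
The nim-sum is 0, so this is a P-position: the player to move is in a losing position under optimal play.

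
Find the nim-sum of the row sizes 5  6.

Nim-sum: 5 XOR 6 = 3.

3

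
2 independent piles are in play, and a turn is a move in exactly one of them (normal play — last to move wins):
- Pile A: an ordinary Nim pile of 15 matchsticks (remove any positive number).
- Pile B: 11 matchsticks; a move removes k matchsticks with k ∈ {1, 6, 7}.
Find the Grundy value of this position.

12

Pile A is a plain Nim pile of size 15, so its Grundy value is 15.
For pile B, compute g(0), g(1), … with moves {1, 6, 7}:
g(0) = mex{} = 0
g(1) = mex{0} = 1
g(2) = mex{1} = 0
g(3) = mex{0} = 1
g(4) = mex{1} = 0
g(5) = mex{0} = 1
g(6) = mex{0,1} = 2
g(7) = mex{0,1,2} = 3
g(8) = mex{0,1,3} = 2
g(9) = mex{0,1,2} = 3
g(10) = mex{0,1,3} = 2
g(11) = mex{0,1,2} = 3
So g(11) = 3.
The value of a disjunctive sum is the nim-sum of the parts.
Combined value = 15 XOR 3 = 12.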